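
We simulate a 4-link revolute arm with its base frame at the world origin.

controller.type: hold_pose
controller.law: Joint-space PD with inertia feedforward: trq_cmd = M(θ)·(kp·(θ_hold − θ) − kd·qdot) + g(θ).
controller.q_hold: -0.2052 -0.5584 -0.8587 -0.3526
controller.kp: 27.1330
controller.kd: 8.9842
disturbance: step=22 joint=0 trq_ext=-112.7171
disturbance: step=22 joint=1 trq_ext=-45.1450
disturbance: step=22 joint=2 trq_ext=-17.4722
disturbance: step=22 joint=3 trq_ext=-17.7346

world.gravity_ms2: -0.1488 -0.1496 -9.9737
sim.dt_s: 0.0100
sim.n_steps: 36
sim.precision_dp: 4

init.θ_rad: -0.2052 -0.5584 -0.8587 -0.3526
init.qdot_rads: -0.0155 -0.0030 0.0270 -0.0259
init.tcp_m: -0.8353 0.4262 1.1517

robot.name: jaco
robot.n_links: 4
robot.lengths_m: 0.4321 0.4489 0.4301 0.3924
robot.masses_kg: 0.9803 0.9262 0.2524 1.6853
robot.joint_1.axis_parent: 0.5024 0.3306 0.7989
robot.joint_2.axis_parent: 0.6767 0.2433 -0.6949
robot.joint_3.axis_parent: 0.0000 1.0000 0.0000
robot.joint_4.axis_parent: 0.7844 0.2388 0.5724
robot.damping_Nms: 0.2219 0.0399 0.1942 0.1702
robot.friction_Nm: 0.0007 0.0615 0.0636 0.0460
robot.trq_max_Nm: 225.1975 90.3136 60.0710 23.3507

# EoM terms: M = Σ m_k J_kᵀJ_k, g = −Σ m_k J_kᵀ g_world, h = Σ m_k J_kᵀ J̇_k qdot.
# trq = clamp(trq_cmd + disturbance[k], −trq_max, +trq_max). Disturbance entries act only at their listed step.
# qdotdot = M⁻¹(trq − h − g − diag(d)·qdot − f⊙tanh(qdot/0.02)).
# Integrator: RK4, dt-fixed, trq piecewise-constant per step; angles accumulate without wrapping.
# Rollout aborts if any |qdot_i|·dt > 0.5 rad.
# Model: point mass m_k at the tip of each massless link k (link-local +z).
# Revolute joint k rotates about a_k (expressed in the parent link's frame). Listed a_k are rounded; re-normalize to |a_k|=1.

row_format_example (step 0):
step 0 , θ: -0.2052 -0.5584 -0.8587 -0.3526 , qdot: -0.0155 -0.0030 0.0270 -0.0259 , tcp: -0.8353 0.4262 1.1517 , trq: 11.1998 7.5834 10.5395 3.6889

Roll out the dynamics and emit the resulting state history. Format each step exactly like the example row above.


step 1 , θ: -0.2054 -0.5584 -0.8585 -0.3527 , qdot: -0.0194 0.0067 0.0174 -0.0062 , tcp: -0.8352 0.4265 1.1517 , trq: 11.1563 7.5878 10.5612 3.6793
step 2 , θ: -0.2056 -0.5583 -0.8583 -0.3527 , qdot: -0.0188 0.0076 0.0143 -0.0016 , tcp: -0.8351 0.4268 1.1517 , trq: 11.1148 7.5924 10.5817 3.6718
step 3 , θ: -0.2058 -0.5582 -0.8582 -0.3527 , qdot: -0.0173 0.0069 0.0124 -0.0002 , tcp: -0.8351 0.4271 1.1517 , trq: 11.0752 7.5965 10.6009 3.6650
step 4 , θ: -0.2059 -0.5581 -0.8581 -0.3527 , qdot: -0.0156 0.0061 0.0109 0.0003 , tcp: -0.8350 0.4274 1.1517 , trq: 11.0373 7.6001 10.6189 3.6586
step 5 , θ: -0.2061 -0.5581 -0.8580 -0.3527 , qdot: -0.0141 0.0053 0.0095 0.0005 , tcp: -0.8350 0.4276 1.1518 , trq: 11.0012 7.6031 10.6356 3.6527
step 6 , θ: -0.2062 -0.5580 -0.8579 -0.3527 , qdot: -0.0126 0.0046 0.0083 0.0006 , tcp: -0.8349 0.4278 1.1518 , trq: 10.9668 7.6057 10.6512 3.6470
step 7 , θ: -0.2063 -0.5580 -0.8578 -0.3527 , qdot: -0.0112 0.0039 0.0072 0.0006 , tcp: -0.8349 0.4280 1.1518 , trq: 10.9340 7.6079 10.6657 3.6416
step 8 , θ: -0.2064 -0.5579 -0.8578 -0.3527 , qdot: -0.0098 0.0034 0.0062 0.0005 , tcp: -0.8349 0.4281 1.1518 , trq: 10.9028 7.6097 10.6792 3.6364
step 9 , θ: -0.2065 -0.5579 -0.8577 -0.3527 , qdot: -0.0086 0.0028 0.0052 0.0005 , tcp: -0.8348 0.4282 1.1518 , trq: 10.8730 7.6112 10.6918 3.6315
step 10 , θ: -0.2066 -0.5579 -0.8577 -0.3527 , qdot: -0.0075 0.0024 0.0044 0.0004 , tcp: -0.8348 0.4284 1.1518 , trq: 10.8448 7.6125 10.7034 3.6269
step 11 , θ: -0.2067 -0.5579 -0.8576 -0.3527 , qdot: -0.0064 0.0020 0.0036 0.0003 , tcp: -0.8348 0.4285 1.1518 , trq: 10.8180 7.6135 10.7143 3.6224
step 12 , θ: -0.2067 -0.5578 -0.8576 -0.3527 , qdot: -0.0054 0.0016 0.0030 0.0003 , tcp: -0.8348 0.4286 1.1518 , trq: 10.7925 7.6142 10.7243 3.6182
step 13 , θ: -0.2068 -0.5578 -0.8576 -0.3527 , qdot: -0.0045 0.0012 0.0023 0.0002 , tcp: -0.8348 0.4286 1.1517 , trq: 10.7683 7.6148 10.7336 3.6141
step 14 , θ: -0.2068 -0.5578 -0.8575 -0.3527 , qdot: -0.0036 0.0009 0.0018 0.0002 , tcp: -0.8348 0.4287 1.1517 , trq: 10.7454 7.6152 10.7423 3.6103
step 15 , θ: -0.2069 -0.5578 -0.8575 -0.3527 , qdot: -0.0029 0.0007 0.0013 0.0001 , tcp: -0.8348 0.4287 1.1517 , trq: 10.7237 7.6155 10.7503 3.6067
step 16 , θ: -0.2069 -0.5578 -0.8575 -0.3527 , qdot: -0.0021 0.0004 0.0008 0.0001 , tcp: -0.8348 0.4288 1.1517 , trq: 10.7032 7.6156 10.7577 3.6032
step 17 , θ: -0.2069 -0.5578 -0.8575 -0.3527 , qdot: -0.0015 0.0002 0.0004 0.0001 , tcp: -0.8348 0.4288 1.1517 , trq: 10.6837 7.6157 10.7646 3.6000
step 18 , θ: -0.2069 -0.5578 -0.8575 -0.3527 , qdot: -0.0009 0.0000 0.0001 0.0000 , tcp: -0.8348 0.4288 1.1517 , trq: 10.6653 7.6156 10.7710 3.5969
step 19 , θ: -0.2069 -0.5578 -0.8575 -0.3527 , qdot: -0.0003 -0.0002 -0.0002 0.0000 , tcp: -0.8348 0.4288 1.1517 , trq: 10.6480 7.6154 10.7770 3.5940
step 20 , θ: -0.2069 -0.5578 -0.8575 -0.3527 , qdot: 0.0002 -0.0003 -0.0005 -0.0000 , tcp: -0.8348 0.4288 1.1517 , trq: 10.6316 7.6152 10.7825 3.5912
step 21 , θ: -0.2069 -0.5578 -0.8575 -0.3527 , qdot: 0.0007 -0.0005 -0.0008 -0.0000 , tcp: -0.8348 0.4288 1.1517 , trq: 10.6162 7.6149 10.7876 3.5886
step 22 , θ: -0.2069 -0.5578 -0.8575 -0.3527 , qdot: 0.0011 -0.0006 -0.0010 -0.0001 , tcp: -0.8348 0.4288 1.1517 , trq: -102.1155 -37.5304 -6.6799 -14.1485
step 23 , θ: -0.2070 -0.5664 -0.8544 -0.3524 , qdot: -0.0259 -1.6993 0.6139 0.0847 , tcp: -0.8361 0.4302 1.1507 , trq: 20.9052 11.7617 12.3058 5.2380
step 24 , θ: -0.2073 -0.5825 -0.8486 -0.3514 , qdot: -0.0299 -1.5188 0.5485 0.0996 , tcp: -0.8387 0.4328 1.1488 , trq: 20.3342 11.5677 12.0258 5.2099
step 25 , θ: -0.2076 -0.5968 -0.8435 -0.3503 , qdot: -0.0322 -1.3534 0.4879 0.1062 , tcp: -0.8410 0.4352 1.1471 , trq: 19.7877 11.3795 11.7779 5.1778
step 26 , θ: -0.2080 -0.6095 -0.8389 -0.3492 , qdot: -0.0332 -1.2014 0.4317 0.1069 , tcp: -0.8431 0.4373 1.1455 , trq: 19.2643 11.1972 11.5586 5.1424
step 27 , θ: -0.2083 -0.6208 -0.8349 -0.3481 , qdot: -0.0333 -1.0615 0.3798 0.1033 , tcp: -0.8450 0.4392 1.1440 , trq: 18.7631 11.0207 11.3648 5.1041
step 28 , θ: -0.2087 -0.6307 -0.8313 -0.3470 , qdot: -0.0327 -0.9326 0.3317 0.0967 , tcp: -0.8467 0.4410 1.1427 , trq: 18.2831 10.8498 11.1937 5.0633
step 29 , θ: -0.2090 -0.6394 -0.8283 -0.3461 , qdot: -0.0317 -0.8137 0.2871 0.0883 , tcp: -0.8481 0.4425 1.1415 , trq: 17.8237 10.6845 11.0429 5.0205
step 30 , θ: -0.2093 -0.6470 -0.8256 -0.3452 , qdot: -0.0305 -0.7041 0.2458 0.0788 , tcp: -0.8494 0.4439 1.1404 , trq: 17.3839 10.5246 10.9104 4.9762
step 31 , θ: -0.2096 -0.6535 -0.8233 -0.3445 , qdot: -0.0291 -0.6030 0.2077 0.0689 , tcp: -0.8506 0.4451 1.1395 , trq: 16.9633 10.3702 10.7942 4.9306
step 32 , θ: -0.2099 -0.6591 -0.8215 -0.3438 , qdot: -0.0276 -0.5097 0.1724 0.0589 , tcp: -0.8515 0.4461 1.1386 , trq: 16.5612 10.2210 10.6926 4.8840
step 33 , θ: -0.2102 -0.6637 -0.8199 -0.3432 , qdot: -0.0261 -0.4237 0.1397 0.0494 , tcp: -0.8524 0.4470 1.1379 , trq: 16.1771 10.0770 10.6042 4.8369
step 34 , θ: -0.2104 -0.6676 -0.8187 -0.3428 , qdot: -0.0247 -0.3444 0.1095 0.0406 , tcp: -0.8531 0.4478 1.1372 , trq: 15.8104 9.9381 10.5276 4.7894
step 35 , θ: -0.2107 -0.6706 -0.8177 -0.3424 , qdot: -0.0235 -0.2713 0.0815 0.0330 , tcp: -0.8537 0.4484 1.1366 , trq: 15.4605 9.8041 10.4616 4.7418
step 36 , θ: -0.2109 -0.6730 -0.8170 -0.3421 , qdot: -0.0226 -0.2039 0.0554 0.0269 , tcp: -0.8541 0.4489 1.1361


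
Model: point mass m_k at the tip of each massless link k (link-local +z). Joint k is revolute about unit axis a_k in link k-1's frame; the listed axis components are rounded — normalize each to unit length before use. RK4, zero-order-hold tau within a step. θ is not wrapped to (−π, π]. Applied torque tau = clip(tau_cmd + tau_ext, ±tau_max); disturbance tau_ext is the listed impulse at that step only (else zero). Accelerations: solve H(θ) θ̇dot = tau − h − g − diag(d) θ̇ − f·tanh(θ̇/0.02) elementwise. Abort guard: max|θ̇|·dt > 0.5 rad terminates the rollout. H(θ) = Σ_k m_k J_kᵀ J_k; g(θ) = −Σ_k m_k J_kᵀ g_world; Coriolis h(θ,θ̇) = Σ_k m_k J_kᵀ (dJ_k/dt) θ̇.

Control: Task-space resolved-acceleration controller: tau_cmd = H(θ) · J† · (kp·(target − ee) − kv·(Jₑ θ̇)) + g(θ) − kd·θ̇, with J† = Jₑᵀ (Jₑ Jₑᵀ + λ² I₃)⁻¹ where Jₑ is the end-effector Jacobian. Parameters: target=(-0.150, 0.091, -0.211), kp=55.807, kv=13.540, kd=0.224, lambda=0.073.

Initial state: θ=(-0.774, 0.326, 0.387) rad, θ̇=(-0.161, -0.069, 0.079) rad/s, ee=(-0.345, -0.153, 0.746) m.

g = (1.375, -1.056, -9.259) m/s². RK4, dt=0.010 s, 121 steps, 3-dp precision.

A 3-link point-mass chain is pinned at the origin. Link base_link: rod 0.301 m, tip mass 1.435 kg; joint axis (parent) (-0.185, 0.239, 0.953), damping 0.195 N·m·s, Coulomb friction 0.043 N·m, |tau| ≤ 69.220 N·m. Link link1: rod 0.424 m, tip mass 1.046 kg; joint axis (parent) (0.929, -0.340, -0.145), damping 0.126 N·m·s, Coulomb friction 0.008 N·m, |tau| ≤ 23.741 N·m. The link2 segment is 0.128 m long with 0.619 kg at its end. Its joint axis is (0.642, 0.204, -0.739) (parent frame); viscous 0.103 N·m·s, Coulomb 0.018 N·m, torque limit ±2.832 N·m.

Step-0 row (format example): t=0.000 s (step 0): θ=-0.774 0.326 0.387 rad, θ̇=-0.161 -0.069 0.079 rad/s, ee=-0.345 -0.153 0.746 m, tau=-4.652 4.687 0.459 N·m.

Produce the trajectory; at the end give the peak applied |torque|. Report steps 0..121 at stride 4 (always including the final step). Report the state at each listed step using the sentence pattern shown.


t=0.040 s (step 4): θ=-0.790 0.332 0.421 rad, θ̇=-0.582 0.366 0.975 rad/s, ee=-0.354 -0.153 0.740 m, tau=-2.222 0.760 0.043 N·m.
t=0.080 s (step 8): θ=-0.817 0.353 0.462 rad, θ̇=-0.725 0.668 1.092 rad/s, ee=-0.373 -0.153 0.728 m, tau=-0.976 -1.192 -0.068 N·m.
t=0.120 s (step 12): θ=-0.847 0.384 0.509 rad, θ̇=-0.736 0.877 1.210 rad/s, ee=-0.396 -0.152 0.710 m, tau=-0.293 -2.286 -0.126 N·m.
t=0.160 s (step 16): θ=-0.875 0.422 0.559 rad, θ̇=-0.683 1.041 1.326 rad/s, ee=-0.422 -0.152 0.689 m, tau=0.111 -2.950 -0.156 N·m.
t=0.200 s (step 20): θ=-0.901 0.467 0.615 rad, θ̇=-0.599 1.185 1.436 rad/s, ee=-0.448 -0.151 0.665 m, tau=0.376 -3.391 -0.171 N·m.
t=0.240 s (step 24): θ=-0.923 0.517 0.674 rad, θ̇=-0.502 1.323 1.536 rad/s, ee=-0.473 -0.150 0.637 m, tau=0.570 -3.710 -0.177 N·m.
t=0.280 s (step 28): θ=-0.941 0.573 0.737 rad, θ̇=-0.398 1.465 1.619 rad/s, ee=-0.498 -0.148 0.606 m, tau=0.722 -3.959 -0.177 N·m.
t=0.320 s (step 32): θ=-0.955 0.634 0.803 rad, θ̇=-0.295 1.616 1.680 rad/s, ee=-0.521 -0.147 0.571 m, tau=0.846 -4.164 -0.171 N·m.
t=0.360 s (step 36): θ=-0.965 0.702 0.871 rad, θ̇=-0.195 1.779 1.711 rad/s, ee=-0.542 -0.145 0.532 m, tau=0.946 -4.345 -0.162 N·m.
t=0.400 s (step 40): θ=-0.970 0.777 0.940 rad, θ̇=-0.102 1.955 1.707 rad/s, ee=-0.560 -0.143 0.489 m, tau=1.022 -4.520 -0.149 N·m.
t=0.440 s (step 44): θ=-0.973 0.859 1.008 rad, θ̇=-0.018 2.142 1.662 rad/s, ee=-0.575 -0.141 0.442 m, tau=1.076 -4.705 -0.133 N·m.
t=0.480 s (step 48): θ=-0.972 0.948 1.073 rad, θ̇=0.047 2.330 1.574 rad/s, ee=-0.586 -0.138 0.391 m, tau=1.135 -4.915 -0.114 N·m.
t=0.520 s (step 52): θ=-0.969 1.045 1.133 rad, θ̇=0.099 2.514 1.448 rad/s, ee=-0.592 -0.134 0.337 m, tau=1.174 -5.162 -0.094 N·m.
t=0.560 s (step 56): θ=-0.964 1.149 1.188 rad, θ̇=0.138 2.683 1.287 rad/s, ee=-0.593 -0.129 0.280 m, tau=1.191 -5.448 -0.073 N·m.
t=0.600 s (step 60): θ=-0.958 1.259 1.236 rad, θ̇=0.164 2.823 1.103 rad/s, ee=-0.587 -0.123 0.222 m, tau=1.201 -5.763 -0.053 N·m.
t=0.640 s (step 64): θ=-0.952 1.374 1.276 rad, θ̇=0.174 2.922 0.907 rad/s, ee=-0.575 -0.114 0.163 m, tau=1.216 -6.088 -0.034 N·m.
t=0.680 s (step 68): θ=-0.945 1.492 1.309 rad, θ̇=0.171 2.967 0.713 rad/s, ee=-0.556 -0.104 0.105 m, tau=1.247 -6.395 -0.017 N·m.
t=0.720 s (step 72): θ=-0.938 1.611 1.334 rad, θ̇=0.155 2.953 0.534 rad/s, ee=-0.532 -0.091 0.051 m, tau=1.298 -6.651 -0.003 N·m.
t=0.760 s (step 76): θ=-0.932 1.728 1.352 rad, θ̇=0.128 2.878 0.379 rad/s, ee=-0.502 -0.076 0.001 m, tau=1.367 -6.825 0.008 N·m.
t=0.800 s (step 80): θ=-0.928 1.840 1.365 rad, θ̇=0.092 2.745 0.253 rad/s, ee=-0.469 -0.060 -0.044 m, tau=1.445 -6.894 0.018 N·m.
t=0.840 s (step 84): θ=-0.925 1.947 1.373 rad, θ̇=0.048 2.561 0.157 rad/s, ee=-0.434 -0.043 -0.081 m, tau=1.517 -6.846 0.027 N·m.
t=0.880 s (step 88): θ=-0.924 2.045 1.378 rad, θ̇=0.002 2.341 0.091 rad/s, ee=-0.399 -0.026 -0.113 m, tau=1.565 -6.683 0.037 N·m.
t=0.920 s (step 92): θ=-0.925 2.134 1.380 rad, θ̇=-0.037 2.099 0.050 rad/s, ee=-0.364 -0.010 -0.138 m, tau=1.559 -6.418 0.049 N·m.
t=0.960 s (step 96): θ=-0.927 2.213 1.382 rad, θ̇=-0.073 1.846 0.027 rad/s, ee=-0.332 0.006 -0.157 m, tau=1.526 -6.073 0.063 N·m.
t=1.000 s (step 100): θ=-0.931 2.281 1.383 rad, θ̇=-0.106 1.595 0.018 rad/s, ee=-0.303 0.020 -0.172 m, tau=1.471 -5.674 0.079 N·m.
t=1.040 s (step 104): θ=-0.935 2.340 1.383 rad, θ̇=-0.131 1.356 0.014 rad/s, ee=-0.276 0.032 -0.183 m, tau=1.393 -5.247 0.098 N·m.
t=1.080 s (step 108): θ=-0.941 2.390 1.384 rad, θ̇=-0.146 1.136 0.012 rad/s, ee=-0.253 0.043 -0.191 m, tau=1.301 -4.817 0.118 N·m.
t=1.120 s (step 112): θ=-0.947 2.432 1.384 rad, θ̇=-0.150 0.940 0.011 rad/s, ee=-0.234 0.052 -0.197 m, tau=1.199 -4.402 0.138 N·m.
t=1.160 s (step 116): θ=-0.953 2.466 1.385 rad, θ̇=-0.146 0.770 0.009 rad/s, ee=-0.217 0.060 -0.201 m, tau=1.096 -4.016 0.158 N·m.
t=1.200 s (step 120): θ=-0.959 2.494 1.385 rad, θ̇=-0.135 0.625 0.008 rad/s, ee=-0.204 0.066 -0.203 m, tau=0.997 -3.667 0.176 N·m.
t=1.210 s (step 121): θ=-0.960 2.500 1.385 rad, θ̇=-0.131 0.592 0.008 rad/s, ee=-0.201 0.068 -0.204 m.
max |tau| (N·m): 6.894


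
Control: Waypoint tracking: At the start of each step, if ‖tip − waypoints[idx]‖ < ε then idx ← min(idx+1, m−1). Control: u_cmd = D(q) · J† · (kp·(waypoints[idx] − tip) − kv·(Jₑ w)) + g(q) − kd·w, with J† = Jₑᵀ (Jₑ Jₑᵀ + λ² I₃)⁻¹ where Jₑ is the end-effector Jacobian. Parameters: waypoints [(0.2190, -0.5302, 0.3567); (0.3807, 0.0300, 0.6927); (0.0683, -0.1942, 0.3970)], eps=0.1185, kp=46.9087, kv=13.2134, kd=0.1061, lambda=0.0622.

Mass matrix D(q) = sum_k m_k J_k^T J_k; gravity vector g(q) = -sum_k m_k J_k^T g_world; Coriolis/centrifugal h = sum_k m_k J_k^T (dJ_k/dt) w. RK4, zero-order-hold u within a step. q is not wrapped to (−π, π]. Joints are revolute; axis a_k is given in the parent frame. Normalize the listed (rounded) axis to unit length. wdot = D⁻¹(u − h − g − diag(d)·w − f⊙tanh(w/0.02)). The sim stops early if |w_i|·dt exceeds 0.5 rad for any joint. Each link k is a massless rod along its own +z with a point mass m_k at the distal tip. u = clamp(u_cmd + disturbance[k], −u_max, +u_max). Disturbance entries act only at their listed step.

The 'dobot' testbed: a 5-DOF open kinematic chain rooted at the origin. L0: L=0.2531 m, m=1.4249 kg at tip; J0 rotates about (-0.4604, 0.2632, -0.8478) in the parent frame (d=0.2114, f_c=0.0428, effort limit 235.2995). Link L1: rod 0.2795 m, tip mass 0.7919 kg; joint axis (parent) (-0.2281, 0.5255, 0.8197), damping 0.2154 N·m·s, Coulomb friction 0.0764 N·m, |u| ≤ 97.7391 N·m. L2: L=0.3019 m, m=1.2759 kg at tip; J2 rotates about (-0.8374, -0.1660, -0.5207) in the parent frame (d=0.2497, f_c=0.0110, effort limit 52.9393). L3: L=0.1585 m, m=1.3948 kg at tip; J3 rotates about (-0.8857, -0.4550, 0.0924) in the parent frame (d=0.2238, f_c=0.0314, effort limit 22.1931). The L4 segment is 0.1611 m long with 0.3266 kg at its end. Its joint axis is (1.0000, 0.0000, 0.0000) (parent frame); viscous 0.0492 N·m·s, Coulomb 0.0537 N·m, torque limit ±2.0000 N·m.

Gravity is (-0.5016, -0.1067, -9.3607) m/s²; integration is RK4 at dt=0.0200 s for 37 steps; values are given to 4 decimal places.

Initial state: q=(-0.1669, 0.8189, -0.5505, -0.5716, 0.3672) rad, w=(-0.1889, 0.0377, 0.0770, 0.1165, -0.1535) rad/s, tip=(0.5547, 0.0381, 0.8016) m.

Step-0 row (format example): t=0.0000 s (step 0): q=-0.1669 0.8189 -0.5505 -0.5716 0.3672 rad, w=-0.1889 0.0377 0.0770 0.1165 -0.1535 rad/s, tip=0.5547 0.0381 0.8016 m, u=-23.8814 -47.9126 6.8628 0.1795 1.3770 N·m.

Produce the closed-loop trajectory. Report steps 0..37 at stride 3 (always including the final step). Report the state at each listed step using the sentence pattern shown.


t=0.0600 s (step 3): q=-0.2693 0.7659 -0.5774 -0.6667 0.4415 rad, w=-2.7867 -1.6121 -0.7225 -2.6266 2.1327 rad/s, tip=0.5303 0.0020 0.7791 m, u=-8.5286 -20.1671 5.5730 1.6098 0.1366 N·m.
t=0.1200 s (step 6): q=-0.4508 0.6446 -0.6076 -0.8427 0.5758 rad, w=-3.0596 -2.3225 -0.2078 -3.0193 2.2077 rad/s, tip=0.4808 -0.0730 0.7344 m, u=-0.3729 -4.9245 3.0794 1.7504 -0.2679 N·m.
t=0.1800 s (step 9): q=-0.6217 0.4984 -0.6034 -1.0099 0.6963 rad, w=-2.6174 -2.5025 0.2977 -2.4887 1.7710 rad/s, tip=0.4294 -0.1590 0.6897 m, u=2.2434 2.7095 1.9555 1.7707 -0.3843 N·m.
t=0.2400 s (step 12): q=-0.7662 0.3499 -0.5766 -1.1379 0.7893 rad, w=-2.2194 -2.4180 0.5736 -1.7971 1.3306 rad/s, tip=0.3879 -0.2434 0.6468 m, u=4.0485 7.7365 1.7266 1.7882 -0.3857 N·m.
t=0.3000 s (step 15): q=-0.8876 0.2122 -0.5368 -1.2283 0.8596 rad, w=-1.8079 -2.1583 0.7201 -1.2426 1.0165 rad/s, tip=0.3577 -0.3188 0.6047 m, u=6.3443 11.7154 1.8069 1.7667 -0.3454 N·m.
t=0.3600 s (step 18): q=-0.9799 0.0919 -0.4958 -1.2891 0.9129 rad, w=-1.2648 -1.8520 0.6013 -0.8048 0.7517 rad/s, tip=0.3362 -0.3808 0.5642 m, u=7.9543 13.3416 2.2062 1.7523 -0.2903 N·m.
t=0.4200 s (step 21): q=-1.0396 -0.0104 -0.4683 -1.3277 0.9504 rad, w=-0.7489 -1.5613 0.3113 -0.5141 0.4965 rad/s, tip=0.3201 -0.4279 0.5268 m, u=8.6274 13.1641 2.7300 1.7771 -0.2395 N·m.
t=0.4800 s (step 24): q=-1.0727 -0.0960 -0.4576 -1.3538 0.9735 rad, w=-0.3838 -1.2945 0.0593 -0.3761 0.2801 rad/s, tip=0.3066 -0.4614 0.4941 m, u=8.7378 12.3917 3.1290 1.8142 -0.2039 N·m.
t=0.5400 s (step 27): q=-1.0887 -0.1664 -0.4586 -1.3748 0.9852 rad, w=-0.1711 -1.0581 -0.0712 -0.3334 0.1187 rad/s, tip=0.2945 -0.4844 0.4664 m, u=8.6131 11.6848 3.3294 1.8318 -0.1817 N·m.
t=0.6000 s (step 30): q=-1.0950 -0.2239 -0.4648 -1.3939 0.9891 rad, w=-0.0497 -0.8623 -0.1296 -0.3011 0.0299 rad/s, tip=0.2832 -0.5001 0.4436 m, u=21.4814 55.6996 -3.4901 0.4781 -0.5982 N·m.
t=0.6600 s (step 33): q=-1.0744 -0.1815 -0.4974 -1.4287 0.9917 rad, w=0.5979 1.9221 -0.7777 -0.7039 0.0684 rad/s, tip=0.2846 -0.4721 0.4489 m, u=12.6555 26.7522 0.7804 1.5155 -0.3537 N·m.
t=0.7200 s (step 36): q=-1.0365 -0.0289 -0.5442 -1.4527 1.0016 rad, w=0.6039 2.9906 -0.7257 0.0156 0.2462 rad/s, tip=0.3000 -0.4011 0.4828 m, u=7.6571 11.7457 3.1145 1.9567 -0.2184 N·m.
t=0.7400 s (step 37): q=-1.0250 0.0322 -0.5579 -1.4493 1.0064 rad, w=0.5522 3.1114 -0.6618 0.3269 0.2298 rad/s, tip=0.3066 -0.3740 0.4965 m.


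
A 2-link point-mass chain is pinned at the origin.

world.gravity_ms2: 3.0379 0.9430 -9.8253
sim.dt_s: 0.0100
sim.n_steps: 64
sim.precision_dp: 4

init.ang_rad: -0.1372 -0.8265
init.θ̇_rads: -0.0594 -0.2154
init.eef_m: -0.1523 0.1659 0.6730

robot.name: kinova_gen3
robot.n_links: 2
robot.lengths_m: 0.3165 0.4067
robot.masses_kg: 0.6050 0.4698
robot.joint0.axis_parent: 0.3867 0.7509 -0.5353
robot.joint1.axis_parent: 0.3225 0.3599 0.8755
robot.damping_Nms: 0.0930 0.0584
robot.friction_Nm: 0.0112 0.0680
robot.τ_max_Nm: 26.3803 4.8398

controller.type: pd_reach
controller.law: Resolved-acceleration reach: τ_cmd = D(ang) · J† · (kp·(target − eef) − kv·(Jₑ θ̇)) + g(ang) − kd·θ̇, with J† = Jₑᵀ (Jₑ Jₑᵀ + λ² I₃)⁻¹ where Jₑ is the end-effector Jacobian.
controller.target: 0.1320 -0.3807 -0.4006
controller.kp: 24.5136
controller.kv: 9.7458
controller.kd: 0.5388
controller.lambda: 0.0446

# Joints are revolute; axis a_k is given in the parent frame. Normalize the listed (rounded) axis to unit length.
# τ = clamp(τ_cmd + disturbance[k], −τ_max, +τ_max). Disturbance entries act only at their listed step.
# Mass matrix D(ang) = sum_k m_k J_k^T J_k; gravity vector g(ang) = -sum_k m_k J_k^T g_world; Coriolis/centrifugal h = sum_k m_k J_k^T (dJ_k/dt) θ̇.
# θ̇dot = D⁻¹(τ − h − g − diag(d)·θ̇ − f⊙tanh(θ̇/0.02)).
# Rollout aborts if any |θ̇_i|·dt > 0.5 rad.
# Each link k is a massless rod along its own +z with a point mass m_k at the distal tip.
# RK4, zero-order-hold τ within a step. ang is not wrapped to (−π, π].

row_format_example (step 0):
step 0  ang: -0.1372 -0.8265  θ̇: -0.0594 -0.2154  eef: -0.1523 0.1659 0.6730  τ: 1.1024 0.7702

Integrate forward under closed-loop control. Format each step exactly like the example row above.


step 1  ang: -0.1376 -0.8277  θ̇: -0.0273 -0.0328  eef: -0.1525 0.1662 0.6728  τ: 0.9605 0.6322
step 2  ang: -0.1377 -0.8277  θ̇: 0.0131 0.0216  eef: -0.1526 0.1662 0.6728  τ: 0.8304 0.5830
step 3  ang: -0.1374 -0.8275  θ̇: 0.0539 0.0181  eef: -0.1524 0.1661 0.6729  τ: 0.7152 0.5747
step 4  ang: -0.1367 -0.8273  θ̇: 0.0893 0.0190  eef: -0.1519 0.1659 0.6730  τ: 0.6149 0.5648
step 5  ang: -0.1356 -0.8271  θ̇: 0.1205 0.0201  eef: -0.1513 0.1657 0.6732  τ: 0.5272 0.5560
step 6  ang: -0.1343 -0.8269  θ̇: 0.1481 0.0211  eef: -0.1505 0.1654 0.6735  τ: 0.4503 0.5482
step 7  ang: -0.1327 -0.8267  θ̇: 0.1726 0.0220  eef: -0.1496 0.1651 0.6738  τ: 0.3826 0.5414
step 8  ang: -0.1308 -0.8265  θ̇: 0.1944 0.0228  eef: -0.1485 0.1647 0.6741  τ: 0.3229 0.5354
step 9  ang: -0.1288 -0.8263  θ̇: 0.2140 0.0236  eef: -0.1472 0.1643 0.6745  τ: 0.2701 0.5301
step 10  ang: -0.1266 -0.8260  θ̇: 0.2316 0.0243  eef: -0.1459 0.1639 0.6749  τ: 0.2232 0.5253
step 11  ang: -0.1242 -0.8258  θ̇: 0.2475 0.0250  eef: -0.1445 0.1634 0.6753  τ: 0.1814 0.5211
step 12  ang: -0.1216 -0.8255  θ̇: 0.2620 0.0256  eef: -0.1430 0.1629 0.6758  τ: 0.1440 0.5174
step 13  ang: -0.1189 -0.8253  θ̇: 0.2752 0.0261  eef: -0.1414 0.1623 0.6763  τ: 0.1103 0.5140
step 14  ang: -0.1161 -0.8250  θ̇: 0.2874 0.0267  eef: -0.1397 0.1618 0.6768  τ: 0.0798 0.5110
step 15  ang: -0.1132 -0.8247  θ̇: 0.2987 0.0271  eef: -0.1379 0.1612 0.6773  τ: 0.0521 0.5082
step 16  ang: -0.1102 -0.8244  θ̇: 0.3092 0.0276  eef: -0.1361 0.1606 0.6778  τ: 0.0267 0.5057
step 17  ang: -0.1070 -0.8242  θ̇: 0.3191 0.0280  eef: -0.1343 0.1599 0.6783  τ: 0.0034 0.5034
step 18  ang: -0.1038 -0.8239  θ̇: 0.3284 0.0284  eef: -0.1323 0.1592 0.6789  τ: -0.0182 0.5013
step 19  ang: -0.1004 -0.8236  θ̇: 0.3373 0.0287  eef: -0.1303 0.1585 0.6794  τ: -0.0384 0.4993
step 20  ang: -0.0970 -0.8233  θ̇: 0.3457 0.0291  eef: -0.1283 0.1578 0.6800  τ: -0.0574 0.4975
step 21  ang: -0.0935 -0.8230  θ̇: 0.3539 0.0294  eef: -0.1262 0.1571 0.6806  τ: -0.0753 0.4958
step 22  ang: -0.0900 -0.8227  θ̇: 0.3618 0.0297  eef: -0.1241 0.1563 0.6811  τ: -0.0923 0.4942
step 23  ang: -0.0863 -0.8224  θ̇: 0.3695 0.0300  eef: -0.1219 0.1556 0.6817  τ: -0.1086 0.4926
step 24  ang: -0.0826 -0.8221  θ̇: 0.3770 0.0303  eef: -0.1197 0.1548 0.6823  τ: -0.1243 0.4912
step 25  ang: -0.0788 -0.8218  θ̇: 0.3843 0.0305  eef: -0.1174 0.1540 0.6829  τ: -0.1395 0.4897
step 26  ang: -0.0749 -0.8215  θ̇: 0.3916 0.0308  eef: -0.1151 0.1531 0.6835  τ: -0.1542 0.4884
step 27  ang: -0.0709 -0.8212  θ̇: 0.3988 0.0310  eef: -0.1127 0.1523 0.6841  τ: -0.1687 0.4870
step 28  ang: -0.0669 -0.8209  θ̇: 0.4059 0.0313  eef: -0.1103 0.1514 0.6847  τ: -0.1829 0.4857
step 29  ang: -0.0628 -0.8206  θ̇: 0.4130 0.0315  eef: -0.1079 0.1505 0.6853  τ: -0.1969 0.4844
step 30  ang: -0.0587 -0.8203  θ̇: 0.4201 0.0317  eef: -0.1054 0.1495 0.6859  τ: -0.2108 0.4831
step 31  ang: -0.0544 -0.8199  θ̇: 0.4272 0.0319  eef: -0.1029 0.1486 0.6865  τ: -0.2245 0.4819
step 32  ang: -0.0501 -0.8196  θ̇: 0.4343 0.0321  eef: -0.1003 0.1476 0.6871  τ: -0.2382 0.4806
step 33  ang: -0.0457 -0.8193  θ̇: 0.4414 0.0323  eef: -0.0977 0.1466 0.6877  τ: -0.2519 0.4794
step 34  ang: -0.0413 -0.8190  θ̇: 0.4486 0.0325  eef: -0.0950 0.1456 0.6883  τ: -0.2657 0.4781
step 35  ang: -0.0368 -0.8187  θ̇: 0.4558 0.0327  eef: -0.0923 0.1446 0.6889  τ: -0.2794 0.4769
step 36  ang: -0.0322 -0.8183  θ̇: 0.4630 0.0329  eef: -0.0896 0.1435 0.6895  τ: -0.2932 0.4757
step 37  ang: -0.0275 -0.8180  θ̇: 0.4703 0.0331  eef: -0.0868 0.1424 0.6901  τ: -0.3071 0.4744
step 38  ang: -0.0228 -0.8177  θ̇: 0.4777 0.0333  eef: -0.0840 0.1413 0.6906  τ: -0.3211 0.4731
step 39  ang: -0.0179 -0.8173  θ̇: 0.4852 0.0334  eef: -0.0811 0.1402 0.6912  τ: -0.3352 0.4719
step 40  ang: -0.0131 -0.8170  θ̇: 0.4927 0.0336  eef: -0.0782 0.1390 0.6918  τ: -0.3494 0.4706
step 41  ang: -0.0081 -0.8167  θ̇: 0.5003 0.0337  eef: -0.0753 0.1379 0.6924  τ: -0.3638 0.4693
step 42  ang: -0.0031 -0.8163  θ̇: 0.5080 0.0339  eef: -0.0723 0.1366 0.6929  τ: -0.3783 0.4680
step 43  ang: 0.0021 -0.8160  θ̇: 0.5158 0.0340  eef: -0.0692 0.1354 0.6935  τ: -0.3930 0.4667
step 44  ang: 0.0073 -0.8156  θ̇: 0.5237 0.0342  eef: -0.0661 0.1341 0.6941  τ: -0.4079 0.4653
step 45  ang: 0.0125 -0.8153  θ̇: 0.5317 0.0343  eef: -0.0630 0.1328 0.6946  τ: -0.4230 0.4640
step 46  ang: 0.0179 -0.8149  θ̇: 0.5398 0.0344  eef: -0.0598 0.1315 0.6952  τ: -0.4382 0.4626
step 47  ang: 0.0233 -0.8146  θ̇: 0.5479 0.0345  eef: -0.0566 0.1302 0.6957  τ: -0.4537 0.4612
step 48  ang: 0.0289 -0.8143  θ̇: 0.5562 0.0346  eef: -0.0533 0.1288 0.6962  τ: -0.4693 0.4598
step 49  ang: 0.0345 -0.8139  θ̇: 0.5646 0.0347  eef: -0.0500 0.1273 0.6968  τ: -0.4851 0.4584
step 50  ang: 0.0401 -0.8136  θ̇: 0.5731 0.0348  eef: -0.0466 0.1259 0.6973  τ: -0.5012 0.4570
step 51  ang: 0.0459 -0.8132  θ̇: 0.5817 0.0348  eef: -0.0432 0.1244 0.6978  τ: -0.5175 0.4555
step 52  ang: 0.0518 -0.8129  θ̇: 0.5904 0.0349  eef: -0.0398 0.1229 0.6982  τ: -0.5340 0.4540
step 53  ang: 0.0577 -0.8125  θ̇: 0.5993 0.0349  eef: -0.0363 0.1214 0.6987  τ: -0.5507 0.4525
step 54  ang: 0.0638 -0.8122  θ̇: 0.6082 0.0350  eef: -0.0327 0.1198 0.6992  τ: -0.5677 0.4510
step 55  ang: 0.0699 -0.8118  θ̇: 0.6172 0.0350  eef: -0.0291 0.1181 0.6996  τ: -0.5849 0.4495
step 56  ang: 0.0761 -0.8115  θ̇: 0.6264 0.0350  eef: -0.0254 0.1165 0.7001  τ: -0.6023 0.4479
step 57  ang: 0.0824 -0.8111  θ̇: 0.6357 0.0350  eef: -0.0217 0.1148 0.7005  τ: -0.6200 0.4463
step 58  ang: 0.0888 -0.8108  θ̇: 0.6451 0.0350  eef: -0.0179 0.1131 0.7009  τ: -0.6379 0.4447
step 59  ang: 0.0953 -0.8104  θ̇: 0.6546 0.0350  eef: -0.0141 0.1113 0.7012  τ: -0.6561 0.4431
step 60  ang: 0.1019 -0.8101  θ̇: 0.6642 0.0349  eef: -0.0103 0.1095 0.7016  τ: -0.6745 0.4415
step 61  ang: 0.1086 -0.8097  θ̇: 0.6740 0.0348  eef: -0.0063 0.1076 0.7020  τ: -0.6932 0.4398
step 62  ang: 0.1154 -0.8094  θ̇: 0.6839 0.0348  eef: -0.0024 0.1057 0.7023  τ: -0.7121 0.4381
step 63  ang: 0.1223 -0.8090  θ̇: 0.6938 0.0347  eef: 0.0017 0.1038 0.7026  τ: -0.7313 0.4364
step 64  ang: 0.1293 -0.8087  θ̇: 0.7040 0.0346  eef: 0.0057 0.1018 0.7029


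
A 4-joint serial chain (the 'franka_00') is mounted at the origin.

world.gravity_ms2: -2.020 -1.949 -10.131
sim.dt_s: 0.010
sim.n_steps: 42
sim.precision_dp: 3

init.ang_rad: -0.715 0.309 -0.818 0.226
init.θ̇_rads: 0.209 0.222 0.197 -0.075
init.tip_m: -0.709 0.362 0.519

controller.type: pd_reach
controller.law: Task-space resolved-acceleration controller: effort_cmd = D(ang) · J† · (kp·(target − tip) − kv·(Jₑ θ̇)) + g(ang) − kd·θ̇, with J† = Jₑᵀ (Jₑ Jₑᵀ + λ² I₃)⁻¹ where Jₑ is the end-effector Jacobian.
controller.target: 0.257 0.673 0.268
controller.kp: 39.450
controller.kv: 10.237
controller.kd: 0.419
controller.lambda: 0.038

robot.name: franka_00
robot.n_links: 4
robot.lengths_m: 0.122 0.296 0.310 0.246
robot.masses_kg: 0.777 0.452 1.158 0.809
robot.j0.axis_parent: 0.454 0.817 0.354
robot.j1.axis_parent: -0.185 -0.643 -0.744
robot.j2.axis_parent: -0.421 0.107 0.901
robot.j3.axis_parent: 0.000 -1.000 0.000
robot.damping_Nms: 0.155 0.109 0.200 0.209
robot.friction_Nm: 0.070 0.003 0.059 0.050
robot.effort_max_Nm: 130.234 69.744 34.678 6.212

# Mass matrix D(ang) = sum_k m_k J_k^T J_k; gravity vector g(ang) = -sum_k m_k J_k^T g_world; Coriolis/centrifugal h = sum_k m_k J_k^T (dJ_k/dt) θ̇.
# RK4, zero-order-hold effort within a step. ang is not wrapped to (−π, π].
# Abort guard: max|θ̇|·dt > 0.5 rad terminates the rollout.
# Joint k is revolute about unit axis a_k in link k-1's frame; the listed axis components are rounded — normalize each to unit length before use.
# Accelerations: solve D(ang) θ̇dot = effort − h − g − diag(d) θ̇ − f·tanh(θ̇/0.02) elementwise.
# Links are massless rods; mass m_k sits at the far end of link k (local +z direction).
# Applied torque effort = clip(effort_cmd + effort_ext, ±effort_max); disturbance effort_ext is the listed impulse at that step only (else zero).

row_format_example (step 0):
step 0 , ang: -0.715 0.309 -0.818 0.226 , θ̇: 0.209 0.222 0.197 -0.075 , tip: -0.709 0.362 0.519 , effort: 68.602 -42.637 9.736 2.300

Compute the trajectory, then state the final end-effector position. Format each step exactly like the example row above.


step 1 , ang: -0.707 0.314 -0.819 0.243 , θ̇: 1.457 0.720 -0.440 3.434 , tip: -0.707 0.362 0.520 , effort: 62.403 -39.257 9.158 0.645
step 2 , ang: -0.687 0.323 -0.825 0.289 , θ̇: 2.361 1.077 -0.749 5.674 , tip: -0.703 0.364 0.520 , effort: 53.015 -33.545 8.074 -0.114
step 3 , ang: -0.661 0.334 -0.833 0.352 , θ̇: 2.866 1.169 -0.809 6.976 , tip: -0.695 0.365 0.522 , effort: 42.608 -26.903 6.788 -0.326
step 4 , ang: -0.631 0.346 -0.840 0.425 , θ̇: 3.128 1.194 -0.596 7.568 , tip: -0.685 0.367 0.523 , effort: 33.002 -20.664 5.504 -0.224
step 5 , ang: -0.599 0.359 -0.844 0.502 , θ̇: 3.246 1.218 -0.176 7.717 , tip: -0.673 0.368 0.526 , effort: 25.131 -15.498 4.375 0.002
step 6 , ang: -0.566 0.371 -0.844 0.578 , θ̇: 3.308 1.285 0.281 7.629 , tip: -0.660 0.368 0.529 , effort: 19.098 -11.508 3.497 0.237
step 7 , ang: -0.533 0.385 -0.839 0.653 , θ̇: 3.365 1.418 0.716 7.415 , tip: -0.645 0.368 0.533 , effort: 14.521 -8.447 2.805 0.437
step 8 , ang: -0.499 0.400 -0.830 0.726 , θ̇: 3.440 1.617 1.055 7.137 , tip: -0.630 0.367 0.536 , effort: 10.821 -5.930 2.191 0.585
step 9 , ang: -0.464 0.417 -0.819 0.796 , θ̇: 3.538 1.867 1.223 6.822 , tip: -0.614 0.366 0.539 , effort: 7.503 -3.654 1.576 0.686
step 10 , ang: -0.428 0.438 -0.807 0.862 , θ̇: 3.638 2.129 1.175 6.484 , tip: -0.598 0.364 0.542 , effort: 4.462 -1.578 0.999 0.745
step 11 , ang: -0.391 0.460 -0.796 0.925 , θ̇: 3.707 2.353 0.935 6.142 , tip: -0.581 0.362 0.544 , effort: 1.859 0.190 0.539 0.767
step 12 , ang: -0.354 0.485 -0.789 0.985 , θ̇: 3.724 2.515 0.586 5.813 , tip: -0.565 0.360 0.546 , effort: -0.193 1.591 0.221 0.758
step 13 , ang: -0.317 0.510 -0.785 1.042 , θ̇: 3.694 2.624 0.213 5.506 , tip: -0.548 0.358 0.547 , effort: -1.721 2.650 0.016 0.722
step 14 , ang: -0.280 0.537 -0.784 1.095 , θ̇: 3.629 2.701 -0.114 5.222 , tip: -0.532 0.356 0.548 , effort: -2.812 3.424 -0.121 0.663
step 15 , ang: -0.244 0.564 -0.787 1.146 , θ̇: 3.544 2.771 -0.342 4.960 , tip: -0.515 0.354 0.549 , effort: -3.543 3.959 -0.232 0.586
step 16 , ang: -0.209 0.593 -0.791 1.194 , θ̇: 3.449 2.835 -0.544 4.720 , tip: -0.499 0.353 0.549 , effort: -4.028 4.328 -0.304 0.493
step 17 , ang: -0.175 0.621 -0.798 1.240 , θ̇: 3.348 2.898 -0.714 4.498 , tip: -0.483 0.352 0.548 , effort: -4.323 4.567 -0.352 0.389
step 18 , ang: -0.142 0.651 -0.805 1.284 , θ̇: 3.244 2.962 -0.853 4.291 , tip: -0.467 0.352 0.547 , effort: -4.470 4.703 -0.384 0.277
step 19 , ang: -0.110 0.681 -0.815 1.326 , θ̇: 3.140 3.029 -0.967 4.096 , tip: -0.451 0.352 0.546 , effort: -4.498 4.757 -0.404 0.160
step 20 , ang: -0.079 0.711 -0.825 1.366 , θ̇: 3.035 3.099 -1.059 3.911 , tip: -0.435 0.352 0.544 , effort: -4.431 4.745 -0.414 0.041
step 21 , ang: -0.049 0.743 -0.836 1.404 , θ̇: 2.931 3.171 -1.132 3.734 , tip: -0.419 0.353 0.542 , effort: -4.282 4.676 -0.415 -0.077
step 22 , ang: -0.021 0.775 -0.847 1.441 , θ̇: 2.828 3.244 -1.191 3.563 , tip: -0.404 0.355 0.539 , effort: -4.065 4.560 -0.410 -0.193
step 23 , ang: 0.007 0.807 -0.859 1.476 , θ̇: 2.725 3.317 -1.237 3.396 , tip: -0.388 0.357 0.536 , effort: -3.787 4.404 -0.399 -0.305
step 24 , ang: 0.034 0.841 -0.872 1.509 , θ̇: 2.623 3.389 -1.272 3.232 , tip: -0.373 0.359 0.533 , effort: -3.454 4.211 -0.383 -0.411
step 25 , ang: 0.060 0.875 -0.885 1.540 , θ̇: 2.521 3.461 -1.298 3.071 , tip: -0.359 0.362 0.529 , effort: -3.072 3.986 -0.362 -0.510
step 26 , ang: 0.084 0.910 -0.898 1.570 , θ̇: 2.420 3.530 -1.314 2.911 , tip: -0.344 0.365 0.525 , effort: -2.644 3.731 -0.337 -0.601
step 27 , ang: 0.108 0.946 -0.911 1.598 , θ̇: 2.319 3.596 -1.322 2.753 , tip: -0.330 0.368 0.521 , effort: -2.173 3.448 -0.308 -0.684
step 28 , ang: 0.131 0.982 -0.924 1.625 , θ̇: 2.219 3.659 -1.323 2.595 , tip: -0.316 0.372 0.516 , effort: -1.663 3.140 -0.276 -0.758
step 29 , ang: 0.153 1.019 -0.938 1.650 , θ̇: 2.120 3.718 -1.316 2.438 , tip: -0.302 0.376 0.511 , effort: -1.118 2.807 -0.240 -0.823
step 30 , ang: 0.173 1.057 -0.951 1.674 , θ̇: 2.022 3.772 -1.302 2.282 , tip: -0.289 0.380 0.506 , effort: -0.541 2.452 -0.203 -0.878
step 31 , ang: 0.193 1.095 -0.964 1.696 , θ̇: 1.924 3.822 -1.282 2.127 , tip: -0.275 0.385 0.501 , effort: 0.063 2.077 -0.162 -0.924
step 32 , ang: 0.212 1.133 -0.976 1.716 , θ̇: 1.828 3.866 -1.256 1.972 , tip: -0.263 0.390 0.495 , effort: 0.690 1.682 -0.120 -0.961
step 33 , ang: 0.230 1.172 -0.989 1.735 , θ̇: 1.732 3.904 -1.225 1.819 , tip: -0.250 0.395 0.489 , effort: 1.333 1.272 -0.076 -0.988
step 34 , ang: 0.246 1.211 -1.001 1.753 , θ̇: 1.638 3.937 -1.189 1.667 , tip: -0.238 0.400 0.483 , effort: 1.987 0.847 -0.030 -1.007
step 35 , ang: 0.262 1.251 -1.012 1.769 , θ̇: 1.546 3.962 -1.148 1.517 , tip: -0.226 0.406 0.477 , effort: 2.646 0.411 0.017 -1.018
step 36 , ang: 0.277 1.290 -1.024 1.783 , θ̇: 1.455 3.981 -1.103 1.369 , tip: -0.214 0.412 0.471 , effort: 3.302 -0.033 0.065 -1.022
step 37 , ang: 0.291 1.330 -1.034 1.796 , θ̇: 1.366 3.993 -1.055 1.223 , tip: -0.202 0.417 0.464 , effort: 3.949 -0.483 0.113 -1.019
step 38 , ang: 0.305 1.370 -1.045 1.807 , θ̇: 1.279 3.998 -1.005 1.080 , tip: -0.191 0.423 0.458 , effort: 4.581 -0.934 0.162 -1.009
step 39 , ang: 0.317 1.410 -1.055 1.818 , θ̇: 1.194 3.996 -0.952 0.941 , tip: -0.180 0.429 0.451 , effort: 5.190 -1.383 0.211 -0.994
step 40 , ang: 0.329 1.450 -1.064 1.826 , θ̇: 1.111 3.987 -0.899 0.805 , tip: -0.169 0.436 0.444 , effort: 5.772 -1.828 0.259 -0.974
step 41 , ang: 0.339 1.490 -1.073 1.834 , θ̇: 1.031 3.970 -0.845 0.673 , tip: -0.158 0.442 0.438 , effort: 6.321 -2.264 0.306 -0.951
step 42 , ang: 0.349 1.529 -1.081 1.840 , θ̇: 0.953 3.947 -0.792 0.546 , tip: -0.147 0.448 0.431
final tip position (m): -0.147 0.448 0.431


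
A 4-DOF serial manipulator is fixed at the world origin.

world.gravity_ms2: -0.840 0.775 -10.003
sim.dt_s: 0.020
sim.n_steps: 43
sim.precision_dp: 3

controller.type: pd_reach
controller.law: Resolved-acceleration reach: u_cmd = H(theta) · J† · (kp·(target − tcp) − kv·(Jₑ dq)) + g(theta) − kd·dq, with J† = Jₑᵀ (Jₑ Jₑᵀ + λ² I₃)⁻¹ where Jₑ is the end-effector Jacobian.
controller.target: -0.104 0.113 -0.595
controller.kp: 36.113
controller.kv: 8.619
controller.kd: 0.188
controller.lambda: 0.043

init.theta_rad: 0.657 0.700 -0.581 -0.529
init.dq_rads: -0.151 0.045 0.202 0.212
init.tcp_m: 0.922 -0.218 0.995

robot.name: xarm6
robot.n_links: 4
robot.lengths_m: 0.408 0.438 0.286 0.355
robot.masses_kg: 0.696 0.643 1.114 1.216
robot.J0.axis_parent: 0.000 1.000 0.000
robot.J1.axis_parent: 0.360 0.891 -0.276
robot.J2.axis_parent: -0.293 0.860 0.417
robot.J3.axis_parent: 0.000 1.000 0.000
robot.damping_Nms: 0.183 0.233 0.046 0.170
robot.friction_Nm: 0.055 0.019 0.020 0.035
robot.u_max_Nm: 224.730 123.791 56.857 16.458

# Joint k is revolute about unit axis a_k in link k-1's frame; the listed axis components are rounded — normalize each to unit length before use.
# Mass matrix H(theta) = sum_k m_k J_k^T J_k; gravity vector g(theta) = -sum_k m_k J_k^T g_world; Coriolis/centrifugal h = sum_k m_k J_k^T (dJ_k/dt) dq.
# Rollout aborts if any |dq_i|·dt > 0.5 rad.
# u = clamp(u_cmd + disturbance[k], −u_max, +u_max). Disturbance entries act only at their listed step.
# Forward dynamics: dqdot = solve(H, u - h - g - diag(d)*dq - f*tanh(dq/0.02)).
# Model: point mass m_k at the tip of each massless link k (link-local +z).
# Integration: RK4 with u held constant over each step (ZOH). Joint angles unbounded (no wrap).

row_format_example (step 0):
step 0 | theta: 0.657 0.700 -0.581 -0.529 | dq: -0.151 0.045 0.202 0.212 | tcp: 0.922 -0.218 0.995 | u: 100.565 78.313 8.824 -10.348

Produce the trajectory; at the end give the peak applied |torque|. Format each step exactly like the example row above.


step 1 | theta: 0.656 0.734 -0.612 -0.562 | dq: 0.053 3.375 -3.322 -3.371 | tcp: 0.916 -0.217 0.985 | u: 66.759 57.207 5.141 -8.663
step 2 | theta: 0.656 0.829 -0.702 -0.653 | dq: -0.151 6.100 -5.529 -5.522 | tcp: 0.899 -0.209 0.952 | u: 21.654 33.148 -0.694 -8.028
step 3 | theta: 0.646 0.970 -0.813 -0.783 | dq: -0.757 7.913 -5.523 -7.426 | tcp: 0.878 -0.194 0.898 | u: -13.835 13.619 -4.780 -6.976
step 4 | theta: 0.625 1.138 -0.914 -0.946 | dq: -1.288 8.738 -4.657 -8.723 | tcp: 0.852 -0.174 0.826 | u: -32.746 -0.056 -6.350 -5.423
step 5 | theta: 0.597 1.314 -1.000 -1.125 | dq: -1.540 8.935 -4.069 -9.007 | tcp: 0.822 -0.153 0.742 | u: -39.432 -9.087 -6.388 -3.646
step 6 | theta: 0.566 1.491 -1.078 -1.301 | dq: -1.540 8.825 -3.890 -8.542 | tcp: 0.787 -0.136 0.649 | u: -39.823 -14.814 -5.720 -1.814
step 7 | theta: 0.537 1.665 -1.156 -1.464 | dq: -1.348 8.582 -3.952 -7.679 | tcp: 0.746 -0.121 0.553 | u: -37.389 -18.241 -4.757 -0.078
step 8 | theta: 0.513 1.834 -1.236 -1.607 | dq: -0.991 8.277 -4.096 -6.641 | tcp: 0.700 -0.109 0.457 | u: -33.764 -19.995 -3.691 1.419
step 9 | theta: 0.499 1.995 -1.319 -1.729 | dq: -0.472 7.930 -4.217 -5.560 | tcp: 0.650 -0.099 0.364 | u: -29.737 -20.442 -2.605 2.578
step 10 | theta: 0.496 2.150 -1.404 -1.830 | dq: 0.223 7.538 -4.260 -4.507 | tcp: 0.596 -0.090 0.276 | u: -25.742 -19.794 -1.532 3.345
step 11 | theta: 0.509 2.296 -1.489 -1.910 | dq: 1.112 7.099 -4.208 -3.508 | tcp: 0.541 -0.080 0.195 | u: -22.031 -18.190 -0.483 3.705
step 12 | theta: 0.542 2.434 -1.572 -1.970 | dq: 2.205 6.607 -4.073 -2.555 | tcp: 0.484 -0.069 0.122 | u: -18.771 -15.774 0.527 3.666
step 13 | theta: 0.599 2.561 -1.651 -2.012 | dq: 3.487 6.063 -3.873 -1.615 | tcp: 0.429 -0.057 0.056 | u: -16.041 -12.752 1.452 3.251
step 14 | theta: 0.683 2.676 -1.726 -2.035 | dq: 4.896 5.463 -3.621 -0.658 | tcp: 0.375 -0.044 -0.002 | u: -13.913 -9.427 2.198 2.494
step 15 | theta: 0.795 2.779 -1.795 -2.038 | dq: 6.301 4.802 -3.323 0.329 | tcp: 0.324 -0.030 -0.052 | u: -12.496 -6.117 2.641 1.452
step 16 | theta: 0.934 2.868 -1.858 -2.022 | dq: 7.505 4.079 -2.984 1.328 | tcp: 0.277 -0.015 -0.095 | u: -11.933 -3.054 2.682 0.206
step 17 | theta: 1.092 2.942 -1.914 -1.986 | dq: 8.295 3.321 -2.625 2.317 | tcp: 0.234 -0.000 -0.135 | u: -12.289 -0.361 2.279 -1.170
step 18 | theta: 1.261 3.001 -1.963 -1.930 | dq: 8.521 2.565 -2.278 3.235 | tcp: 0.195 0.013 -0.173 | u: -13.355 1.782 1.453 -2.578
step 19 | theta: 1.429 3.045 -2.006 -1.858 | dq: 8.171 1.841 -1.996 4.009 | tcp: 0.157 0.024 -0.210 | u: -14.571 3.281 0.337 -3.901
step 20 | theta: 1.585 3.075 -2.044 -1.772 | dq: 7.378 1.163 -1.817 4.561 | tcp: 0.120 0.032 -0.247 | u: -15.331 4.350 -0.822 -5.011
step 21 | theta: 1.723 3.092 -2.079 -1.677 | dq: 6.364 0.539 -1.737 4.837 | tcp: 0.083 0.036 -0.282 | u: -15.368 5.339 -1.804 -5.803
step 22 | theta: 1.840 3.097 -2.114 -1.580 | dq: 5.337 -0.009 -1.704 4.832 | tcp: 0.047 0.039 -0.314 | u: -14.771 6.385 -2.521 -6.238
step 23 | theta: 1.937 3.093 -2.147 -1.486 | dq: 4.419 -0.462 -1.665 4.594 | tcp: 0.013 0.040 -0.342 | u: -13.758 7.408 -2.994 -6.358
step 24 | theta: 2.017 3.080 -2.180 -1.397 | dq: 3.651 -0.818 -1.588 4.190 | tcp: -0.017 0.040 -0.368 | u: -12.522 8.306 -3.280 -6.250
step 25 | theta: 2.084 3.061 -2.211 -1.318 | dq: 3.026 -1.083 -1.469 3.693 | tcp: -0.043 0.039 -0.390 | u: -11.208 9.039 -3.438 -6.009
step 26 | theta: 2.139 3.037 -2.239 -1.250 | dq: 2.521 -1.272 -1.321 3.163 | tcp: -0.065 0.039 -0.411 | u: -9.910 9.617 -3.513 -5.713
step 27 | theta: 2.186 3.010 -2.264 -1.191 | dq: 2.110 -1.400 -1.159 2.646 | tcp: -0.083 0.040 -0.429 | u: -8.685 10.070 -3.542 -5.412
step 28 | theta: 2.225 2.981 -2.285 -1.143 | dq: 1.774 -1.479 -0.997 2.168 | tcp: -0.097 0.041 -0.445 | u: -7.563 10.428 -3.550 -5.136
step 29 | theta: 2.257 2.951 -2.304 -1.104 | dq: 1.496 -1.522 -0.845 1.745 | tcp: -0.109 0.043 -0.459 | u: -6.556 10.715 -3.554 -4.901
step 30 | theta: 2.285 2.921 -2.319 -1.072 | dq: 1.265 -1.536 -0.709 1.383 | tcp: -0.118 0.045 -0.473 | u: -5.664 10.950 -3.563 -4.708
step 31 | theta: 2.308 2.890 -2.333 -1.048 | dq: 1.073 -1.529 -0.592 1.079 | tcp: -0.124 0.047 -0.485 | u: -4.882 11.143 -3.583 -4.557
step 32 | theta: 2.328 2.860 -2.343 -1.029 | dq: 0.912 -1.504 -0.492 0.830 | tcp: -0.129 0.050 -0.496 | u: -4.202 11.300 -3.614 -4.441
step 33 | theta: 2.345 2.830 -2.352 -1.014 | dq: 0.777 -1.468 -0.409 0.628 | tcp: -0.132 0.053 -0.507 | u: -3.613 11.426 -3.655 -4.356
step 34 | theta: 2.359 2.801 -2.360 -1.003 | dq: 0.663 -1.422 -0.340 0.467 | tcp: -0.134 0.056 -0.516 | u: -3.106 11.523 -3.705 -4.294
step 35 | theta: 2.372 2.773 -2.366 -0.995 | dq: 0.568 -1.368 -0.284 0.338 | tcp: -0.135 0.060 -0.525 | u: -2.672 11.594 -3.760 -4.251
step 36 | theta: 2.382 2.746 -2.371 -0.989 | dq: 0.487 -1.310 -0.238 0.236 | tcp: -0.135 0.063 -0.533 | u: -2.301 11.641 -3.818 -4.221
step 37 | theta: 2.391 2.721 -2.376 -0.985 | dq: 0.418 -1.248 -0.200 0.156 | tcp: -0.135 0.066 -0.540 | u: -1.988 11.666 -3.877 -4.200
step 38 | theta: 2.399 2.697 -2.380 -0.983 | dq: 0.360 -1.183 -0.169 0.093 | tcp: -0.134 0.070 -0.547 | u: -1.724 11.670 -3.935 -4.185
step 39 | theta: 2.406 2.674 -2.383 -0.981 | dq: 0.310 -1.117 -0.144 0.044 | tcp: -0.133 0.073 -0.553 | u: -1.504 11.656 -3.991 -4.175
step 40 | theta: 2.411 2.652 -2.385 -0.981 | dq: 0.267 -1.050 -0.124 0.008 | tcp: -0.132 0.076 -0.559 | u: -1.323 11.629 -4.044 -4.168
step 41 | theta: 2.416 2.632 -2.388 -0.981 | dq: 0.229 -0.981 -0.113 -0.008 | tcp: -0.130 0.079 -0.564 | u: -1.180 11.600 -4.096 -4.169
step 42 | theta: 2.421 2.613 -2.390 -0.981 | dq: 0.197 -0.912 -0.108 -0.013 | tcp: -0.128 0.082 -0.569 | u: -1.066 11.561 -4.144 -4.171
step 43 | theta: 2.424 2.595 -2.392 -0.981 | dq: 0.168 -0.843 -0.103 -0.016 | tcp: -0.126 0.084 -0.573
max |u| (N·m): 100.565
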